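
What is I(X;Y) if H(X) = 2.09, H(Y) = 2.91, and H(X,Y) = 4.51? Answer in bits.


I(X;Y) = H(X) + H(Y) - H(X,Y) = 2.09 + 2.91 - 4.51 = 0.49

0.49 bits


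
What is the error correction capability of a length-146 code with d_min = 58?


Correction capability = floor((d-1)/2) = floor((58-1)/2) = 28

28 errors


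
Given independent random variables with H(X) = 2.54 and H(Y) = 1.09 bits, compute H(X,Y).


For independent variables, H(X,Y) = H(X) + H(Y) = 2.54 + 1.09 = 3.63

3.63 bits


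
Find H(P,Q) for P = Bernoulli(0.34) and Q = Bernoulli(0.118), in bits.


H(P,Q) = -p*log2(q) - (1-p)*log2(1-q). -0.34*log2(0.118) = 1.048268; -0.66*log2(0.882) = 0.119559. H(P,Q) = 1.048268 + 0.119559 = 1.1678

1.1678 bits


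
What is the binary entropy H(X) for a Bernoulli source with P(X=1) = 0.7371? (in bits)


H = -p*log2(p) - (1-p)*log2(1-p). -0.7371*log2(0.7371) = 0.324374; -0.2629*log2(0.2629) = 0.506717. H = 0.324374 + 0.506717 = 0.8311

0.8311 bits


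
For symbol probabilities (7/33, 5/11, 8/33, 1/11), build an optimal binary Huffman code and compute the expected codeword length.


Huffman construction (repeatedly merge the two least-probable nodes; each merge adds 1 bit to every symbol beneath it): 1/11 + 7/33 = 10/33; 8/33 + 10/33 = 6/11; 5/11 + 6/11 = 1. Resulting codeword lengths (in the order the probabilities were given): (3, 1, 2, 3). L_avg = sum(p_i * l_i) = 7/33*3 + 5/11*1 + 8/33*2 + 1/11*3 = 61/33 = 1.8485

1.8485 bits


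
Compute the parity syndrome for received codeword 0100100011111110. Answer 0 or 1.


Syndrome = XOR of all bits = 0 XOR 1 XOR 0 XOR 0 XOR 1 XOR 0 XOR 0 XOR 0 XOR 1 XOR 1 XOR 1 XOR 1 XOR 1 XOR 1 XOR 1 XOR 0 = 1

1


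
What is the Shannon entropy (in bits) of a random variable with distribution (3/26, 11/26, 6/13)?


H = -sum(p_i * log2(p_i)). Terms: -(3/26)*log2(3/26) = 0.359478; -(11/26)*log2(11/26) = 0.525042; -(6/13)*log2(6/13) = 0.514836. H = 0.359478 + 0.525042 + 0.514836 = 1.3994

1.3994 bits


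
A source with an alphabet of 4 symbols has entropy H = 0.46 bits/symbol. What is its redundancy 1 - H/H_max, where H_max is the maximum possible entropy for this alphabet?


H_max = log2(K) = log2(4) = 2.0 bits/symbol. Redundancy = 1 - H/H_max = 1 - 0.46/2.0 = 1 - 0.23 = 0.77

0.77


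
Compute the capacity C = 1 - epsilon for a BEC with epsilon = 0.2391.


C = 1 - epsilon = 1 - 0.2391 = 0.7609

0.7609 bits


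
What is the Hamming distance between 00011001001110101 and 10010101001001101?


Count differing positions: ^ . . . ^ ^ . . . . . ^ ^ ^ . . . = 6 differences

6


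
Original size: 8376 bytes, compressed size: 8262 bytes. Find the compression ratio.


Ratio = original / compressed = 8376 / 8262 = 1.0138

1.0138


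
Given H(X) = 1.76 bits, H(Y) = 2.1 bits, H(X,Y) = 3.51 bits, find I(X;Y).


I(X;Y) = H(X) + H(Y) - H(X,Y) = 1.76 + 2.1 - 3.51 = 0.35

0.35 bits


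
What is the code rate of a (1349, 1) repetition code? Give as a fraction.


Rate = k/n = 1/1349

1/1349


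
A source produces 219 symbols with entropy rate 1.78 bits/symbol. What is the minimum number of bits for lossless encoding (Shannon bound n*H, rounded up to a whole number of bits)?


Minimum bits >= n * H = 219 * 1.78 = 389.82, rounded up to a whole number of bits = 390

390 bits


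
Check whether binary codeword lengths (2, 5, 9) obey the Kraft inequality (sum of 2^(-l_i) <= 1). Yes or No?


Kraft sum = sum(2^(-l_i)) = 0.2832, need <= 1. Result: satisfied (a binary prefix-free code with these lengths exists)

Yes


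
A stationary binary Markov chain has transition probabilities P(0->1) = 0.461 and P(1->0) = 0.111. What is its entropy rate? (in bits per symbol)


Stationary distribution: pi_0 = p10/(p01+p10) = 0.1941, pi_1 = 0.8059. Entropy rate H' = pi_0*H(p01) + pi_1*H(p10) = 0.1941*0.9956 + 0.8059*0.5029 = 0.5985

0.5985 bits/symbol


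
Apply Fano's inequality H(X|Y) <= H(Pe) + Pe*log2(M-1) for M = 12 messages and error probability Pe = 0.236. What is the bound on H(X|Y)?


H(Pe) = -Pe*log2(Pe) - (1-Pe)*log2(1-Pe) = -0.236*log2(0.236) - 0.764*log2(0.764) = 0.491621 + 0.296704 = 0.7883. Pe*log2(M-1) = 0.236*log2(11) = 0.816426. Bound = H(Pe) + Pe*log2(M-1) = 0.491621 + 0.296704 + 0.816426 = 1.6048

1.6048 bits


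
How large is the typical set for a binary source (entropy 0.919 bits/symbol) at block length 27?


log2|A_typical| = nH = 27 * 0.919 = 24.813, so |A_typical| ~ 2^24.813 = 2.948e+07

2.948e+07


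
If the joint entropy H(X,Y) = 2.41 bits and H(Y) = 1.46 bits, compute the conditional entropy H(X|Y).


H(X|Y) = H(X,Y) - H(Y) = 2.41 - 1.46 = 0.95

0.95 bits


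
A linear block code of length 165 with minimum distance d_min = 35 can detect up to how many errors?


Detection capability = d_min - 1 = 35 - 1 = 34

34 errors


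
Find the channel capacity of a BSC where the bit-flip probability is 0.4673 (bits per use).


H(p) = -p*log2(p) - (1-p)*log2(1-p) = -0.4673*log2(0.4673) - 0.5327*log2(0.5327) = 0.512899 + 0.484014 = 0.9969. C = 1 - H(p) = 1 - 0.9969 = 0.0031

0.0031 bits


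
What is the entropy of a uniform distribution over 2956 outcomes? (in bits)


H = log2(n) = log2(2956) = 11.5294

11.5294 bits


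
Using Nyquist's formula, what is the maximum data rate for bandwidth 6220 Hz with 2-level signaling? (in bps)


Rate = 2 * B * log2(M) = 2 * 6220 * 1.0 = 12440.0

12440.0 bps


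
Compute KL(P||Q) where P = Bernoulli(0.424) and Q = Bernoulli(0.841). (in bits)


KL = p*log2(p/q) + (1-p)*log2((1-p)/(1-q)) = 0.424*log2(0.424/0.841) + 0.576*log2(0.576/0.159) = 0.6507

0.6507 bits


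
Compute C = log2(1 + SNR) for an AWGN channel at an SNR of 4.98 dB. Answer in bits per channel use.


SNR_linear = 10^(4.98/10) = 3.1477; C = log2(1 + SNR_linear) = log2(1 + 3.1477) = 2.0523

2.0523 bits/channel use


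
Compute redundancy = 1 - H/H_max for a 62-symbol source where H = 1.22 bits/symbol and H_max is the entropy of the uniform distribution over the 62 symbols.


H_max = log2(K) = log2(62) = 5.9542 bits/symbol. Redundancy = 1 - H/H_max = 1 - 1.22/5.9542 = 1 - 0.2049 = 0.7951

0.7951


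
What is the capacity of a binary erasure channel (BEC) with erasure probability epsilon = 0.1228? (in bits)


C = 1 - epsilon = 1 - 0.1228 = 0.8772

0.8772 bits


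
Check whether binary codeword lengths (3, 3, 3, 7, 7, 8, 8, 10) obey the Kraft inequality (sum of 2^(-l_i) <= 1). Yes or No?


Kraft sum = sum(2^(-l_i)) = 0.3994, need <= 1. Result: satisfied (a binary prefix-free code with these lengths exists)

Yes


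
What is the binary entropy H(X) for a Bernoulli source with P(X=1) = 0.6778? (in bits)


H = -p*log2(p) - (1-p)*log2(1-p). -0.6778*log2(0.6778) = 0.380292; -0.3222*log2(0.3222) = 0.526466. H = 0.380292 + 0.526466 = 0.9068

0.9068 bits


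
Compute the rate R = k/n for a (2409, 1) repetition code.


Rate = k/n = 1/2409

1/2409


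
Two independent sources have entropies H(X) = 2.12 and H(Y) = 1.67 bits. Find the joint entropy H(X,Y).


For independent variables, H(X,Y) = H(X) + H(Y) = 2.12 + 1.67 = 3.79

3.79 bits


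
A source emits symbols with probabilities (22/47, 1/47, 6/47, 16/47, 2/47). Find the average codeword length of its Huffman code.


Huffman construction (repeatedly merge the two least-probable nodes; each merge adds 1 bit to every symbol beneath it): 1/47 + 2/47 = 3/47; 3/47 + 6/47 = 9/47; 9/47 + 16/47 = 25/47; 22/47 + 25/47 = 1. Resulting codeword lengths (in the order the probabilities were given): (1, 4, 3, 2, 4). L_avg = sum(p_i * l_i) = 22/47*1 + 1/47*4 + 6/47*3 + 16/47*2 + 2/47*4 = 84/47 = 1.7872

1.7872 bits


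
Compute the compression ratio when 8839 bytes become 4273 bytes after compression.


Ratio = original / compressed = 8839 / 4273 = 2.0686

2.0686


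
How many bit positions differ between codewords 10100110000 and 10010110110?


Count differing positions: . . ^ ^ . . . . ^ ^ . = 4 differences

4


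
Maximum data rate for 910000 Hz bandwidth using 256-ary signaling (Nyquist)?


Rate = 2 * B * log2(M) = 2 * 910000 * 8.0 = 14560000.0

14560000.0 bps


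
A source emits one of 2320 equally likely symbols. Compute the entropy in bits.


H = log2(n) = log2(2320) = 11.1799

11.1799 bits


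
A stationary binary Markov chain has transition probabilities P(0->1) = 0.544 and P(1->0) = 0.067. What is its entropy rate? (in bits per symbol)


Stationary distribution: pi_0 = p10/(p01+p10) = 0.1097, pi_1 = 0.8903. Entropy rate H' = pi_0*H(p01) + pi_1*H(p10) = 0.1097*0.9944 + 0.8903*0.3546 = 0.4248

0.4248 bits/symbol


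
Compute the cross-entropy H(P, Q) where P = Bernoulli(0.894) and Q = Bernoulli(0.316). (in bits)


H(P,Q) = -p*log2(q) - (1-p)*log2(1-q). -0.894*log2(0.316) = 1.485831; -0.106*log2(0.684) = 0.058081. H(P,Q) = 1.485831 + 0.058081 = 1.5439

1.5439 bits


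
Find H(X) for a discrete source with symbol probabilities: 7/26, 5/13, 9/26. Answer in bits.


H = -sum(p_i * log2(p_i)). Terms: -(7/26)*log2(7/26) = 0.509677; -(5/13)*log2(5/13) = 0.530197; -(9/26)*log2(9/26) = 0.529794. H = 0.509677 + 0.530197 + 0.529794 = 1.5697

1.5697 bits


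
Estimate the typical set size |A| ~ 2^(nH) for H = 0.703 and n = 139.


log2|A_typical| = nH = 139 * 0.703 = 97.717, so |A_typical| ~ 2^97.717 = 2.605e+29

2.605e+29


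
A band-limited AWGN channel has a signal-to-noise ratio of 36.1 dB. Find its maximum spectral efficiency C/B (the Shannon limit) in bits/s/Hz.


SNR_linear = 10^(36.1/10) = 4073.8028; C/B = log2(1 + SNR_linear) = log2(1 + 4073.8028) = 11.9925

11.9925 bits/s/Hz


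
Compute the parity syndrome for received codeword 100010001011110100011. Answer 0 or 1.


Syndrome = XOR of all bits = 1 XOR 0 XOR 0 XOR 0 XOR 1 XOR 0 XOR 0 XOR 0 XOR 1 XOR 0 XOR 1 XOR 1 XOR 1 XOR 1 XOR 0 XOR 1 XOR 0 XOR 0 XOR 0 XOR 1 XOR 1 = 0

0


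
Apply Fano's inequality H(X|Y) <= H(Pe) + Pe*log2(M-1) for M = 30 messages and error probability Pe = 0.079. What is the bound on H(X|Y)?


H(Pe) = -Pe*log2(Pe) - (1-Pe)*log2(1-Pe) = -0.079*log2(0.079) - 0.921*log2(0.921) = 0.289298 + 0.109348 = 0.3986. Pe*log2(M-1) = 0.079*log2(29) = 0.383780. Bound = H(Pe) + Pe*log2(M-1) = 0.289298 + 0.109348 + 0.383780 = 0.7824

0.7824 bits


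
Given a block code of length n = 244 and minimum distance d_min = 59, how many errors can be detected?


Detection capability = d_min - 1 = 59 - 1 = 58

58 errors


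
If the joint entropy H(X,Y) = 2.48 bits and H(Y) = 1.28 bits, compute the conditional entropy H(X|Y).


H(X|Y) = H(X,Y) - H(Y) = 2.48 - 1.28 = 1.2

1.2 bits


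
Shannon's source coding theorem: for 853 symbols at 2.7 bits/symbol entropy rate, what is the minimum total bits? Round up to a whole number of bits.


Minimum bits >= n * H = 853 * 2.7 = 2303.1, rounded up to a whole number of bits = 2304

2304 bits


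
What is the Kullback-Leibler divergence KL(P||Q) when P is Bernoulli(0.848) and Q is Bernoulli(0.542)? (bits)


KL = p*log2(p/q) + (1-p)*log2((1-p)/(1-q)) = 0.848*log2(0.848/0.542) + 0.152*log2(0.152/0.458) = 0.3057

0.3057 bits


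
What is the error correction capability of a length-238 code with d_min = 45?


Correction capability = floor((d-1)/2) = floor((45-1)/2) = 22

22 errors


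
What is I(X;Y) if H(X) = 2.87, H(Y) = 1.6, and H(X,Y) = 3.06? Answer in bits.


I(X;Y) = H(X) + H(Y) - H(X,Y) = 2.87 + 1.6 - 3.06 = 1.41

1.41 bits


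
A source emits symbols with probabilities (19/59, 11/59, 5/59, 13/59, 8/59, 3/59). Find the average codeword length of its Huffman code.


Huffman construction (repeatedly merge the two least-probable nodes; each merge adds 1 bit to every symbol beneath it): 3/59 + 5/59 = 8/59; 8/59 + 8/59 = 16/59; 11/59 + 13/59 = 24/59; 16/59 + 19/59 = 35/59; 24/59 + 35/59 = 1. Resulting codeword lengths (in the order the probabilities were given): (2, 2, 4, 2, 3, 4). L_avg = sum(p_i * l_i) = 19/59*2 + 11/59*2 + 5/59*4 + 13/59*2 + 8/59*3 + 3/59*4 = 142/59 = 2.4068

2.4068 bits


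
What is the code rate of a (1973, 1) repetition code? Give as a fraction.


Rate = k/n = 1/1973

1/1973


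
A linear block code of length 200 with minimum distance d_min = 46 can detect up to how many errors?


Detection capability = d_min - 1 = 46 - 1 = 45

45 errors


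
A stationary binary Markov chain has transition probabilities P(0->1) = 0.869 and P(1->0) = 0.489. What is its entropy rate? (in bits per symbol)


Stationary distribution: pi_0 = p10/(p01+p10) = 0.3601, pi_1 = 0.6399. Entropy rate H' = pi_0*H(p01) + pi_1*H(p10) = 0.3601*0.5602 + 0.6399*0.9997 = 0.8414

0.8414 bits/symbol


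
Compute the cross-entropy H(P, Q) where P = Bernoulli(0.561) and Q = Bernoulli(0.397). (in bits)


H(P,Q) = -p*log2(q) - (1-p)*log2(1-q). -0.561*log2(0.397) = 0.747695; -0.439*log2(0.603) = 0.320369. H(P,Q) = 0.747695 + 0.320369 = 1.0681

1.0681 bits


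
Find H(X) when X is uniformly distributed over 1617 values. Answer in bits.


H = log2(n) = log2(1617) = 10.6591

10.6591 bits


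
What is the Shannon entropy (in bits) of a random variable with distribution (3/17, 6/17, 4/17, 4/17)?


H = -sum(p_i * log2(p_i)). Terms: -(3/17)*log2(3/17) = 0.441618; -(6/17)*log2(6/17) = 0.530294; -(4/17)*log2(4/17) = 0.491168; -(4/17)*log2(4/17) = 0.491168. H = 0.441618 + 0.530294 + 0.491168 + 0.491168 = 1.9542

1.9542 bits


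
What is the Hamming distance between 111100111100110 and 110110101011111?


Count differing positions: . . ^ . ^ . . ^ . ^ ^ ^ . . ^ = 7 differences

7


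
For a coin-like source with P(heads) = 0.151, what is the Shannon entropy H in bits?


H = -p*log2(p) - (1-p)*log2(1-p). -0.151*log2(0.151) = 0.411834; -0.849*log2(0.849) = 0.200503. H = 0.411834 + 0.200503 = 0.6123

0.6123 bits


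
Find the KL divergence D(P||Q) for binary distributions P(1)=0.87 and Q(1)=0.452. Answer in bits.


KL = p*log2(p/q) + (1-p)*log2((1-p)/(1-q)) = 0.87*log2(0.87/0.452) + 0.13*log2(0.13/0.548) = 0.552

0.552 bits


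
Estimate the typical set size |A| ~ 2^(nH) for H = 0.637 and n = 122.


log2|A_typical| = nH = 122 * 0.637 = 77.714, so |A_typical| ~ 2^77.714 = 2.479e+23

2.479e+23


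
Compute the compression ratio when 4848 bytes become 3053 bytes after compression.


Ratio = original / compressed = 4848 / 3053 = 1.5879

1.5879


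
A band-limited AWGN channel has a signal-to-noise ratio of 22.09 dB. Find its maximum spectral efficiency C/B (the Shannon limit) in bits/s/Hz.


SNR_linear = 10^(22.09/10) = 161.808; C/B = log2(1 + SNR_linear) = log2(1 + 161.808) = 7.347

7.347 bits/s/Hz


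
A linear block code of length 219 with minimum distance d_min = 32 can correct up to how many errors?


Correction capability = floor((d-1)/2) = floor((32-1)/2) = 15

15 errors


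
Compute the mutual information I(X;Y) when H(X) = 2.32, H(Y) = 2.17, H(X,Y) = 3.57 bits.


I(X;Y) = H(X) + H(Y) - H(X,Y) = 2.32 + 2.17 - 3.57 = 0.92

0.92 bits


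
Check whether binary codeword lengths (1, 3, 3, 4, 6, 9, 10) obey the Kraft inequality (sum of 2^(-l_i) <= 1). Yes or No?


Kraft sum = sum(2^(-l_i)) = 0.8311, need <= 1. Result: satisfied (a binary prefix-free code with these lengths exists)

Yes


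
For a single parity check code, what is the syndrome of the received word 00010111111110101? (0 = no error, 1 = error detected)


Syndrome = XOR of all bits = 0 XOR 0 XOR 0 XOR 1 XOR 0 XOR 1 XOR 1 XOR 1 XOR 1 XOR 1 XOR 1 XOR 1 XOR 1 XOR 0 XOR 1 XOR 0 XOR 1 = 1

1


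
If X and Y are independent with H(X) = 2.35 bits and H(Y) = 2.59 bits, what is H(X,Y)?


For independent variables, H(X,Y) = H(X) + H(Y) = 2.35 + 2.59 = 4.94

4.94 bits


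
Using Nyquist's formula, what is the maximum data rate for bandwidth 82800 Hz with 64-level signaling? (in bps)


Rate = 2 * B * log2(M) = 2 * 82800 * 6.0 = 993600.0

993600.0 bps


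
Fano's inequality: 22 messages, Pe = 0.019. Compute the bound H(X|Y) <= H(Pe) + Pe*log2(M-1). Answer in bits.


H(Pe) = -Pe*log2(Pe) - (1-Pe)*log2(1-Pe) = -0.019*log2(0.019) - 0.981*log2(0.981) = 0.108639 + 0.027149 = 0.1358. Pe*log2(M-1) = 0.019*log2(21) = 0.083454. Bound = H(Pe) + Pe*log2(M-1) = 0.108639 + 0.027149 + 0.083454 = 0.2192

0.2192 bits


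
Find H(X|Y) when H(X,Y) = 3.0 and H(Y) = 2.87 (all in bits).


H(X|Y) = H(X,Y) - H(Y) = 3.0 - 2.87 = 0.13

0.13 bits


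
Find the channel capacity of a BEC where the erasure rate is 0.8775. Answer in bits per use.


C = 1 - epsilon = 1 - 0.8775 = 0.1225

0.1225 bits


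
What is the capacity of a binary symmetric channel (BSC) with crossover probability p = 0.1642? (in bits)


H(p) = -p*log2(p) - (1-p)*log2(1-p) = -0.1642*log2(0.1642) - 0.8358*log2(0.8358) = 0.427983 + 0.216280 = 0.6443. C = 1 - H(p) = 1 - 0.6443 = 0.3557

0.3557 bits


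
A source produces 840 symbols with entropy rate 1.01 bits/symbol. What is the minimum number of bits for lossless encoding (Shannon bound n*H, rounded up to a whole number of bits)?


Minimum bits >= n * H = 840 * 1.01 = 848.4, rounded up to a whole number of bits = 849

849 bits


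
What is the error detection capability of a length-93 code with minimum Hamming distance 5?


Detection capability = d_min - 1 = 5 - 1 = 4

4 errors


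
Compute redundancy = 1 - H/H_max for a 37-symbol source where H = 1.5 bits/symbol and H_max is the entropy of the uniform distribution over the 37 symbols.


H_max = log2(K) = log2(37) = 5.2095 bits/symbol. Redundancy = 1 - H/H_max = 1 - 1.5/5.2095 = 1 - 0.2879 = 0.7121

0.7121


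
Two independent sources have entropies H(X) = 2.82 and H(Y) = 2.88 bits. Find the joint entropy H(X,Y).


For independent variables, H(X,Y) = H(X) + H(Y) = 2.82 + 2.88 = 5.7

5.7 bits


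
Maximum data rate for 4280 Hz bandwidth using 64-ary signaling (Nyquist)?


Rate = 2 * B * log2(M) = 2 * 4280 * 6.0 = 51360.0

51360.0 bps


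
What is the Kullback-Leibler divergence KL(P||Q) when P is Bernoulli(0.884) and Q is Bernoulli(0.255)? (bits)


KL = p*log2(p/q) + (1-p)*log2((1-p)/(1-q)) = 0.884*log2(0.884/0.255) + 0.116*log2(0.116/0.745) = 1.2743

1.2743 bits


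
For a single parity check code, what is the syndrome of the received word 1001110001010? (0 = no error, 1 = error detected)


Syndrome = XOR of all bits = 1 XOR 0 XOR 0 XOR 1 XOR 1 XOR 1 XOR 0 XOR 0 XOR 0 XOR 1 XOR 0 XOR 1 XOR 0 = 0

0


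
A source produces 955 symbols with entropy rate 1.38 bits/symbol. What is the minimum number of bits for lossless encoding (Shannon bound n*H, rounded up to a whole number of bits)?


Minimum bits >= n * H = 955 * 1.38 = 1317.9, rounded up to a whole number of bits = 1318

1318 bits


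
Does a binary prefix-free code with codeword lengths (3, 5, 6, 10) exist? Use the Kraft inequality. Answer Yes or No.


Kraft sum = sum(2^(-l_i)) = 0.1729, need <= 1. Result: satisfied (a binary prefix-free code with these lengths exists)

Yes


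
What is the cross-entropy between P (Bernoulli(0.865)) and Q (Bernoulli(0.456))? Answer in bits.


H(P,Q) = -p*log2(q) - (1-p)*log2(1-q). -0.865*log2(0.456) = 0.979954; -0.135*log2(0.544) = 0.118573. H(P,Q) = 0.979954 + 0.118573 = 1.0985

1.0985 bits


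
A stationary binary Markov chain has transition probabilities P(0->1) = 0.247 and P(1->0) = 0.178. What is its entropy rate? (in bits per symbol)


Stationary distribution: pi_0 = p10/(p01+p10) = 0.4188, pi_1 = 0.5812. Entropy rate H' = pi_0*H(p01) + pi_1*H(p10) = 0.4188*0.8065 + 0.5812*0.6757 = 0.7305

0.7305 bits/symbol


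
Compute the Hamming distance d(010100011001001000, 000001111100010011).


Count differing positions: . ^ . ^ . ^ ^ . . ^ . ^ . ^ ^ . ^ ^ = 10 differences

10


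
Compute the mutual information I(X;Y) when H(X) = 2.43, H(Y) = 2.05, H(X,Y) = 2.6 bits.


I(X;Y) = H(X) + H(Y) - H(X,Y) = 2.43 + 2.05 - 2.6 = 1.88

1.88 bits


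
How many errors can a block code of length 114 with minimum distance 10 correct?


Correction capability = floor((d-1)/2) = floor((10-1)/2) = 4

4 errors


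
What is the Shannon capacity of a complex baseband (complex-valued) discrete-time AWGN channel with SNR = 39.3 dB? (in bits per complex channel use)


SNR_linear = 10^(39.3/10) = 8511.3804; C = log2(1 + SNR_linear) = log2(1 + 8511.3804) = 13.0553

13.0553 bits/channel use


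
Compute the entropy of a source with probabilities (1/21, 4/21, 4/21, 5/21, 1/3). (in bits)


H = -sum(p_i * log2(p_i)). Terms: -(1/21)*log2(1/21) = 0.209158; -(4/21)*log2(4/21) = 0.455680; -(4/21)*log2(4/21) = 0.455680; -(5/21)*log2(5/21) = 0.492950; -(1/3)*log2(1/3) = 0.528321. H = 0.209158 + 0.455680 + 0.455680 + 0.492950 + 0.528321 = 2.1418

2.1418 bits


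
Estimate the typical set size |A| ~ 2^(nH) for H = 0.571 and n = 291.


log2|A_typical| = nH = 291 * 0.571 = 166.161, so |A_typical| ~ 2^166.161 = 1.046e+50

1.046e+50


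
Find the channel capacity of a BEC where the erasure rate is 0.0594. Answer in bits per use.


C = 1 - epsilon = 1 - 0.0594 = 0.9406

0.9406 bits


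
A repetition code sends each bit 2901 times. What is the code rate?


Rate = k/n = 1/2901

1/2901


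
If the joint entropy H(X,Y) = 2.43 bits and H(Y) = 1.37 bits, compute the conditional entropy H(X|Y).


H(X|Y) = H(X,Y) - H(Y) = 2.43 - 1.37 = 1.06

1.06 bits


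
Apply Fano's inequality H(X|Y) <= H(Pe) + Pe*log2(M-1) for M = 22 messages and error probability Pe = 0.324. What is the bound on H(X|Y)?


H(Pe) = -Pe*log2(Pe) - (1-Pe)*log2(1-Pe) = -0.324*log2(0.324) - 0.676*log2(0.676) = 0.526803 + 0.381876 = 0.9087. Pe*log2(M-1) = 0.324*log2(21) = 1.423111. Bound = H(Pe) + Pe*log2(M-1) = 0.526803 + 0.381876 + 1.423111 = 2.3318

2.3318 bits


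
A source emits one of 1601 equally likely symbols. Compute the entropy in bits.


H = log2(n) = log2(1601) = 10.6448

10.6448 bits


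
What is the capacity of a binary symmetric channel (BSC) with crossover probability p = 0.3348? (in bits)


H(p) = -p*log2(p) - (1-p)*log2(1-p) = -0.3348*log2(0.3348) - 0.6652*log2(0.6652) = 0.528525 + 0.391231 = 0.9198. C = 1 - H(p) = 1 - 0.9198 = 0.0802

0.0802 bits


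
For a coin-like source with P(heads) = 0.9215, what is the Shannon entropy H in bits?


H = -p*log2(p) - (1-p)*log2(1-p). -0.9215*log2(0.9215) = 0.108685; -0.0785*log2(0.0785) = 0.288186. H = 0.108685 + 0.288186 = 0.3969

0.3969 bits


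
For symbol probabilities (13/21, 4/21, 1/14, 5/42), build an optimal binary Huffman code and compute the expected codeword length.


Huffman construction (repeatedly merge the two least-probable nodes; each merge adds 1 bit to every symbol beneath it): 1/14 + 5/42 = 4/21; 4/21 + 4/21 = 8/21; 8/21 + 13/21 = 1. Resulting codeword lengths (in the order the probabilities were given): (1, 2, 3, 3). L_avg = sum(p_i * l_i) = 13/21*1 + 4/21*2 + 1/14*3 + 5/42*3 = 11/7 = 1.5714

1.5714 bits


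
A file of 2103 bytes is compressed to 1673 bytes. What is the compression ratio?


Ratio = original / compressed = 2103 / 1673 = 1.257

1.257


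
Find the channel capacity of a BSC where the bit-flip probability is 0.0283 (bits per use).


H(p) = -p*log2(p) - (1-p)*log2(1-p) = -0.0283*log2(0.0283) - 0.9717*log2(0.9717) = 0.145548 + 0.040245 = 0.1858. C = 1 - H(p) = 1 - 0.1858 = 0.8142

0.8142 bits


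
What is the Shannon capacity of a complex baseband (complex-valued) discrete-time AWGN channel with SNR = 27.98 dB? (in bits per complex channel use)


SNR_linear = 10^(27.98/10) = 628.0584; C = log2(1 + SNR_linear) = log2(1 + 628.0584) = 9.2971

9.2971 bits/channel use


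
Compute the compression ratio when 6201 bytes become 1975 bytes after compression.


Ratio = original / compressed = 6201 / 1975 = 3.1397

3.1397


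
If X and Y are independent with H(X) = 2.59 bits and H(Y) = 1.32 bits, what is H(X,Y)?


For independent variables, H(X,Y) = H(X) + H(Y) = 2.59 + 1.32 = 3.91

3.91 bits


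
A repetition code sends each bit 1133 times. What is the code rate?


Rate = k/n = 1/1133

1/1133


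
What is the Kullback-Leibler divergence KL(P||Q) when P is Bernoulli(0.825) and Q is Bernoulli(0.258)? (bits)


KL = p*log2(p/q) + (1-p)*log2((1-p)/(1-q)) = 0.825*log2(0.825/0.258) + 0.175*log2(0.175/0.742) = 1.0188

1.0188 bits


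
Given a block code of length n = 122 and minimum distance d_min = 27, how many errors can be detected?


Detection capability = d_min - 1 = 27 - 1 = 26

26 errors


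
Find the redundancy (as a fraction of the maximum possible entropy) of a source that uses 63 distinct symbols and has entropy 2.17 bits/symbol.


H_max = log2(K) = log2(63) = 5.9773 bits/symbol. Redundancy = 1 - H/H_max = 1 - 2.17/5.9773 = 1 - 0.363 = 0.637

0.637


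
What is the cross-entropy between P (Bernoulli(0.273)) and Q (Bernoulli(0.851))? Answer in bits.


H(P,Q) = -p*log2(q) - (1-p)*log2(1-q). -0.273*log2(0.851) = 0.063546; -0.727*log2(0.149) = 1.996790. H(P,Q) = 0.063546 + 1.996790 = 2.0603

2.0603 bits


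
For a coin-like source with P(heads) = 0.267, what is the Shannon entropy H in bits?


H = -p*log2(p) - (1-p)*log2(1-p). -0.267*log2(0.267) = 0.508659; -0.733*log2(0.733) = 0.328468. H = 0.508659 + 0.328468 = 0.8371

0.8371 bits


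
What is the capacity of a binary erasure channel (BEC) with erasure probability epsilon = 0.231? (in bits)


C = 1 - epsilon = 1 - 0.231 = 0.769

0.769 bits


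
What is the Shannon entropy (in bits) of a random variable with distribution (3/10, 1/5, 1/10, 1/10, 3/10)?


H = -sum(p_i * log2(p_i)). Terms: -(3/10)*log2(3/10) = 0.521090; -(1/5)*log2(1/5) = 0.464386; -(1/10)*log2(1/10) = 0.332193; -(1/10)*log2(1/10) = 0.332193; -(3/10)*log2(3/10) = 0.521090. H = 0.521090 + 0.464386 + 0.332193 + 0.332193 + 0.521090 = 2.171

2.171 bits


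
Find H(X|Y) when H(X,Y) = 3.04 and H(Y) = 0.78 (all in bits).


H(X|Y) = H(X,Y) - H(Y) = 3.04 - 0.78 = 2.26

2.26 bits


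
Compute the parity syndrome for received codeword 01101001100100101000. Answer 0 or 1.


Syndrome = XOR of all bits = 0 XOR 1 XOR 1 XOR 0 XOR 1 XOR 0 XOR 0 XOR 1 XOR 1 XOR 0 XOR 0 XOR 1 XOR 0 XOR 0 XOR 1 XOR 0 XOR 1 XOR 0 XOR 0 XOR 0 = 0

0


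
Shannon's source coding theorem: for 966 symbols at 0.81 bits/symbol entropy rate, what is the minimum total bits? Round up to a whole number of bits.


Minimum bits >= n * H = 966 * 0.81 = 782.46, rounded up to a whole number of bits = 783

783 bits


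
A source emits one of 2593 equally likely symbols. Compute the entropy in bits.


H = log2(n) = log2(2593) = 11.3404

11.3404 bits


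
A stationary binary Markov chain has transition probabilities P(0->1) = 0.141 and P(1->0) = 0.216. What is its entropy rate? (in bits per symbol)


Stationary distribution: pi_0 = p10/(p01+p10) = 0.605, pi_1 = 0.395. Entropy rate H' = pi_0*H(p01) + pi_1*H(p10) = 0.605*0.5869 + 0.395*0.7528 = 0.6524

0.6524 bits/symbol


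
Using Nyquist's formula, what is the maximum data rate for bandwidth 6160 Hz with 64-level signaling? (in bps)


Rate = 2 * B * log2(M) = 2 * 6160 * 6.0 = 73920.0

73920.0 bps


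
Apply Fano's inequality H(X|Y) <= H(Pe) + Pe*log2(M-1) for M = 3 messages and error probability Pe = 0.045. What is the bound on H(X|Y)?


H(Pe) = -Pe*log2(Pe) - (1-Pe)*log2(1-Pe) = -0.045*log2(0.045) - 0.955*log2(0.955) = 0.201327 + 0.063438 = 0.2648. Pe*log2(M-1) = 0.045*log2(2) = 0.045000. Bound = H(Pe) + Pe*log2(M-1) = 0.201327 + 0.063438 + 0.045000 = 0.3098

0.3098 bits


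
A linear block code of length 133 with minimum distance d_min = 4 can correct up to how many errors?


Correction capability = floor((d-1)/2) = floor((4-1)/2) = 1

1 errors


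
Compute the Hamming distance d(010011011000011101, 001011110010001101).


Count differing positions: . ^ ^ . . . ^ . ^ . ^ . . ^ . . . . = 6 differences

6


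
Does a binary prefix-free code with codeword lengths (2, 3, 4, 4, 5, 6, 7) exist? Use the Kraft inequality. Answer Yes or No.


Kraft sum = sum(2^(-l_i)) = 0.5547, need <= 1. Result: satisfied (a binary prefix-free code with these lengths exists)

Yes


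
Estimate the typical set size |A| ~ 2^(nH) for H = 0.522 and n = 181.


log2|A_typical| = nH = 181 * 0.522 = 94.482, so |A_typical| ~ 2^94.482 = 2.766e+28

2.766e+28


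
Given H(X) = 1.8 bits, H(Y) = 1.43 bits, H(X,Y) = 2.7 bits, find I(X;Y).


I(X;Y) = H(X) + H(Y) - H(X,Y) = 1.8 + 1.43 - 2.7 = 0.53

0.53 bits


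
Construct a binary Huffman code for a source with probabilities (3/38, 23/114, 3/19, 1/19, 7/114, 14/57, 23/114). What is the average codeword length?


Huffman construction (repeatedly merge the two least-probable nodes; each merge adds 1 bit to every symbol beneath it): 1/19 + 7/114 = 13/114; 3/38 + 13/114 = 11/57; 3/19 + 11/57 = 20/57; 23/114 + 23/114 = 23/57; 14/57 + 20/57 = 34/57; 23/57 + 34/57 = 1. Resulting codeword lengths (in the order the probabilities were given): (4, 2, 3, 5, 5, 2, 2). L_avg = sum(p_i * l_i) = 3/38*4 + 23/114*2 + 3/19*3 + 1/19*5 + 7/114*5 + 14/57*2 + 23/114*2 = 101/38 = 2.6579

2.6579 bits


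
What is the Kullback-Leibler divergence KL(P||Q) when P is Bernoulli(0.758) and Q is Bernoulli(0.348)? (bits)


KL = p*log2(p/q) + (1-p)*log2((1-p)/(1-q)) = 0.758*log2(0.758/0.348) + 0.242*log2(0.242/0.652) = 0.5053

0.5053 bits


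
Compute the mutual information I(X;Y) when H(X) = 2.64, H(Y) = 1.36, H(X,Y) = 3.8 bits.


I(X;Y) = H(X) + H(Y) - H(X,Y) = 2.64 + 1.36 - 3.8 = 0.2

0.2 bits


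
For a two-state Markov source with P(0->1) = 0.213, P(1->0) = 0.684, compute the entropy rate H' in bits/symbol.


Stationary distribution: pi_0 = p10/(p01+p10) = 0.7625, pi_1 = 0.2375. Entropy rate H' = pi_0*H(p01) + pi_1*H(p10) = 0.7625*0.7472 + 0.2375*0.9 = 0.7835

0.7835 bits/symbol


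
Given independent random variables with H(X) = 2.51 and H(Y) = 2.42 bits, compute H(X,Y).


For independent variables, H(X,Y) = H(X) + H(Y) = 2.51 + 2.42 = 4.93

4.93 bits


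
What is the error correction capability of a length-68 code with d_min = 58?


Correction capability = floor((d-1)/2) = floor((58-1)/2) = 28

28 errors


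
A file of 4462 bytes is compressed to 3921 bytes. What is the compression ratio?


Ratio = original / compressed = 4462 / 3921 = 1.138

1.138


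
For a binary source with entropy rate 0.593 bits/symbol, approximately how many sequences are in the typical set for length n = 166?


log2|A_typical| = nH = 166 * 0.593 = 98.438, so |A_typical| ~ 2^98.438 = 4.293e+29

4.293e+29


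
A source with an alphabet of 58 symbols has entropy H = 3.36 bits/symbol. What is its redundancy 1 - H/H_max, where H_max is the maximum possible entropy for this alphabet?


H_max = log2(K) = log2(58) = 5.858 bits/symbol. Redundancy = 1 - H/H_max = 1 - 3.36/5.858 = 1 - 0.5736 = 0.4264

0.4264


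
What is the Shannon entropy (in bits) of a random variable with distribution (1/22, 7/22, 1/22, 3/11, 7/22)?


H = -sum(p_i * log2(p_i)). Terms: -(1/22)*log2(1/22) = 0.202701; -(7/22)*log2(7/22) = 0.525661; -(1/22)*log2(1/22) = 0.202701; -(3/11)*log2(3/11) = 0.511219; -(7/22)*log2(7/22) = 0.525661. H = 0.202701 + 0.525661 + 0.202701 + 0.511219 + 0.525661 = 1.9679

1.9679 bits


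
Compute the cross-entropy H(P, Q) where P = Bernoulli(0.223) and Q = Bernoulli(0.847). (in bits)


H(P,Q) = -p*log2(q) - (1-p)*log2(1-q). -0.223*log2(0.847) = 0.053423; -0.777*log2(0.153) = 2.104424. H(P,Q) = 0.053423 + 2.104424 = 2.1578

2.1578 bits


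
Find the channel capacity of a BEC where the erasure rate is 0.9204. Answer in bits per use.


C = 1 - epsilon = 1 - 0.9204 = 0.0796

0.0796 bits


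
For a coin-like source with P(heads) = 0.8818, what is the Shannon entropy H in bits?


H = -p*log2(p) - (1-p)*log2(1-p). -0.8818*log2(0.8818) = 0.160026; -0.1182*log2(0.1182) = 0.364139. H = 0.160026 + 0.364139 = 0.5242

0.5242 bits


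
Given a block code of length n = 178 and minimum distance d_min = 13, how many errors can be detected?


Detection capability = d_min - 1 = 13 - 1 = 12

12 errors


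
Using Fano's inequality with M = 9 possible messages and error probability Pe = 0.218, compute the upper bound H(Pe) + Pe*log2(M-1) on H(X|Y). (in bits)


H(Pe) = -Pe*log2(Pe) - (1-Pe)*log2(1-Pe) = -0.218*log2(0.218) - 0.782*log2(0.782) = 0.479077 + 0.277422 = 0.7565. Pe*log2(M-1) = 0.218*log2(8) = 0.654000. Bound = H(Pe) + Pe*log2(M-1) = 0.479077 + 0.277422 + 0.654000 = 1.4105

1.4105 bits


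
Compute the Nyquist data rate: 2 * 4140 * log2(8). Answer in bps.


Rate = 2 * B * log2(M) = 2 * 4140 * 3.0 = 24840.0

24840.0 bps


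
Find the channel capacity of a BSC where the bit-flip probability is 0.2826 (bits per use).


H(p) = -p*log2(p) - (1-p)*log2(1-p) = -0.2826*log2(0.2826) - 0.7174*log2(0.7174) = 0.515227 + 0.343742 = 0.859. C = 1 - H(p) = 1 - 0.859 = 0.141

0.141 bits


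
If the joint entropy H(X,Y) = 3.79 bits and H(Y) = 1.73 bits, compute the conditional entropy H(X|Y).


H(X|Y) = H(X,Y) - H(Y) = 3.79 - 1.73 = 2.06

2.06 bits


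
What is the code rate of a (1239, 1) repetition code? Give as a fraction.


Rate = k/n = 1/1239

1/1239


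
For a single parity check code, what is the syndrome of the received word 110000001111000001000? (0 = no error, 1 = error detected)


Syndrome = XOR of all bits = 1 XOR 1 XOR 0 XOR 0 XOR 0 XOR 0 XOR 0 XOR 0 XOR 1 XOR 1 XOR 1 XOR 1 XOR 0 XOR 0 XOR 0 XOR 0 XOR 0 XOR 1 XOR 0 XOR 0 XOR 0 = 1

1


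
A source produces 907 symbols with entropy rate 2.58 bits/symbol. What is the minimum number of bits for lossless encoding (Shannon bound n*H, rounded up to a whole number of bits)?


Minimum bits >= n * H = 907 * 2.58 = 2340.06, rounded up to a whole number of bits = 2341

2341 bits


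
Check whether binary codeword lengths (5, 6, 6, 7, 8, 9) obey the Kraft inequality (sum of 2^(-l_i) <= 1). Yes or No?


Kraft sum = sum(2^(-l_i)) = 0.0762, need <= 1. Result: satisfied (a binary prefix-free code with these lengths exists)

Yes


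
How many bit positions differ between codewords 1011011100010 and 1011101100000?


Count differing positions: . . . . ^ ^ . . . . . ^ . = 3 differences

3


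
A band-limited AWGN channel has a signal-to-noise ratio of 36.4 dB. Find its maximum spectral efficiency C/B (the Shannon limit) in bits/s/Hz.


SNR_linear = 10^(36.4/10) = 4365.1583; C/B = log2(1 + SNR_linear) = log2(1 + 4365.1583) = 12.0921

12.0921 bits/s/Hz


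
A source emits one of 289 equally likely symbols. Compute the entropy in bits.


H = log2(n) = log2(289) = 8.1749

8.1749 bits


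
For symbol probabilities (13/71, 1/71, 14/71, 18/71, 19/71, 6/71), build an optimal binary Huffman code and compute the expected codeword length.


Huffman construction (repeatedly merge the two least-probable nodes; each merge adds 1 bit to every symbol beneath it): 1/71 + 6/71 = 7/71; 7/71 + 13/71 = 20/71; 14/71 + 18/71 = 32/71; 19/71 + 20/71 = 39/71; 32/71 + 39/71 = 1. Resulting codeword lengths (in the order the probabilities were given): (3, 4, 2, 2, 2, 4). L_avg = sum(p_i * l_i) = 13/71*3 + 1/71*4 + 14/71*2 + 18/71*2 + 19/71*2 + 6/71*4 = 169/71 = 2.3803

2.3803 bits


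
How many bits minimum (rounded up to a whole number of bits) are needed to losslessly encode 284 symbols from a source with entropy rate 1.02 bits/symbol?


Minimum bits >= n * H = 284 * 1.02 = 289.68, rounded up to a whole number of bits = 290

290 bits


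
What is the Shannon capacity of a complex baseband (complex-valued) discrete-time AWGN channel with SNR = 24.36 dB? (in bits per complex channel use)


SNR_linear = 10^(24.36/10) = 272.8978; C = log2(1 + SNR_linear) = log2(1 + 272.8978) = 8.0975

8.0975 bits/channel use


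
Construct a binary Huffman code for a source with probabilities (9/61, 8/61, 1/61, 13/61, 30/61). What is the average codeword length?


Huffman construction (repeatedly merge the two least-probable nodes; each merge adds 1 bit to every symbol beneath it): 1/61 + 8/61 = 9/61; 9/61 + 9/61 = 18/61; 13/61 + 18/61 = 31/61; 30/61 + 31/61 = 1. Resulting codeword lengths (in the order the probabilities were given): (3, 4, 4, 2, 1). L_avg = sum(p_i * l_i) = 9/61*3 + 8/61*4 + 1/61*4 + 13/61*2 + 30/61*1 = 119/61 = 1.9508

1.9508 bits


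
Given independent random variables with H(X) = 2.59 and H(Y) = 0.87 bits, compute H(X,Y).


For independent variables, H(X,Y) = H(X) + H(Y) = 2.59 + 0.87 = 3.46

3.46 bits


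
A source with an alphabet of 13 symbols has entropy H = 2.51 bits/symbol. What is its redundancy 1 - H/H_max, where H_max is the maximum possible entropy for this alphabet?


H_max = log2(K) = log2(13) = 3.7004 bits/symbol. Redundancy = 1 - H/H_max = 1 - 2.51/3.7004 = 1 - 0.6783 = 0.3217

0.3217


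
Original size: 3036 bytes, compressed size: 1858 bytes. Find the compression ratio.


Ratio = original / compressed = 3036 / 1858 = 1.634

1.634


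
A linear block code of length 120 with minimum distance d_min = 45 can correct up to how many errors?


Correction capability = floor((d-1)/2) = floor((45-1)/2) = 22

22 errors


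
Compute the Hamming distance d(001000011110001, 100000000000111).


Count differing positions: ^ . ^ . . . . ^ ^ ^ ^ . ^ ^ . = 8 differences

8


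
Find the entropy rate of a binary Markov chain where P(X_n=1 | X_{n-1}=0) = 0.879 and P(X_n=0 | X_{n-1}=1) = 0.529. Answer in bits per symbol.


Stationary distribution: pi_0 = p10/(p01+p10) = 0.3757, pi_1 = 0.6243. Entropy rate H' = pi_0*H(p01) + pi_1*H(p10) = 0.3757*0.5322 + 0.6243*0.9976 = 0.8227

0.8227 bits/symbol


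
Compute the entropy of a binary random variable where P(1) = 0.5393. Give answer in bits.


H = -p*log2(p) - (1-p)*log2(1-p). -0.5393*log2(0.5393) = 0.480430; -0.4607*log2(0.4607) = 0.515109. H = 0.480430 + 0.515109 = 0.9955

0.9955 bits


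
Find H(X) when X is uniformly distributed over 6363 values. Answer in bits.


H = log2(n) = log2(6363) = 12.6355

12.6355 bits


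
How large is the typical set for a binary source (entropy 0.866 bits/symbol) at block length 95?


log2|A_typical| = nH = 95 * 0.866 = 82.27, so |A_typical| ~ 2^82.27 = 5.831e+24

5.831e+24


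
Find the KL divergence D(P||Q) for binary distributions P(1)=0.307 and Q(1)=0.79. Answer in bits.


KL = p*log2(p/q) + (1-p)*log2((1-p)/(1-q)) = 0.307*log2(0.307/0.79) + 0.693*log2(0.693/0.21) = 0.775

0.775 bits


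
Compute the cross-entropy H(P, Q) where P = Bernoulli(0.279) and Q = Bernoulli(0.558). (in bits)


H(P,Q) = -p*log2(q) - (1-p)*log2(1-q). -0.279*log2(0.558) = 0.234824; -0.721*log2(0.442) = 0.849253. H(P,Q) = 0.234824 + 0.849253 = 1.0841

1.0841 bits


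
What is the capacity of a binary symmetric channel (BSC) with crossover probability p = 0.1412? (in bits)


H(p) = -p*log2(p) - (1-p)*log2(1-p) = -0.1412*log2(0.1412) - 0.8588*log2(0.8588) = 0.398775 + 0.188598 = 0.5874. C = 1 - H(p) = 1 - 0.5874 = 0.4126

0.4126 bits


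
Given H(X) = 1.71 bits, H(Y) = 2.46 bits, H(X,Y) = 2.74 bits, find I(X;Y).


I(X;Y) = H(X) + H(Y) - H(X,Y) = 1.71 + 2.46 - 2.74 = 1.43

1.43 bits


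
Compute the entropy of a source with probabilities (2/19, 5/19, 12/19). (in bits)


H = -sum(p_i * log2(p_i)). Terms: -(2/19)*log2(2/19) = 0.341887; -(5/19)*log2(5/19) = 0.506842; -(12/19)*log2(12/19) = 0.418715. H = 0.341887 + 0.506842 + 0.418715 = 1.2674

1.2674 bits


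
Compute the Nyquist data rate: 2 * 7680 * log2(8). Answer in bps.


Rate = 2 * B * log2(M) = 2 * 7680 * 3.0 = 46080.0

46080.0 bps


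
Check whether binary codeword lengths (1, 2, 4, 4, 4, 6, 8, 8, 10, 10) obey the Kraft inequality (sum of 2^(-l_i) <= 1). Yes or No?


Kraft sum = sum(2^(-l_i)) = 0.9629, need <= 1. Result: satisfied (a binary prefix-free code with these lengths exists)

Yes


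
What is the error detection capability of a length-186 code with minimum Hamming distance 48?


Detection capability = d_min - 1 = 48 - 1 = 47

47 errors
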